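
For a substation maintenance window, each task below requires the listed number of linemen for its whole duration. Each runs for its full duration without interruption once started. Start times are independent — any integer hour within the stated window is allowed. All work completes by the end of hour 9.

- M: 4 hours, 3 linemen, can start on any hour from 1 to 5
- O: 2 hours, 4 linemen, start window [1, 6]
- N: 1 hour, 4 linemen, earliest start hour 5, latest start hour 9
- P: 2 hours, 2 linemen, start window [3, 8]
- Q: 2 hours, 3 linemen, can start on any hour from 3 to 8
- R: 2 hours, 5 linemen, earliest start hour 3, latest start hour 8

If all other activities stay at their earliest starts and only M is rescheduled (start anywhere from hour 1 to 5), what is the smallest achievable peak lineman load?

10

M@1: h1:7  h2:7  h3:13  h4:13  h5:4  h6:0  h7:0  h8:0  h9:0 → peak 13
M@2: h1:4  h2:7  h3:13  h4:13  h5:7  h6:0  h7:0  h8:0  h9:0 → peak 13
M@3: h1:4  h2:4  h3:13  h4:13  h5:7  h6:3  h7:0  h8:0  h9:0 → peak 13
M@4: h1:4  h2:4  h3:10  h4:13  h5:7  h6:3  h7:3  h8:0  h9:0 → peak 13
M@5: h1:4  h2:4  h3:10  h4:10  h5:7  h6:3  h7:3  h8:3  h9:0 → peak 10
Best is M@5, peak 10.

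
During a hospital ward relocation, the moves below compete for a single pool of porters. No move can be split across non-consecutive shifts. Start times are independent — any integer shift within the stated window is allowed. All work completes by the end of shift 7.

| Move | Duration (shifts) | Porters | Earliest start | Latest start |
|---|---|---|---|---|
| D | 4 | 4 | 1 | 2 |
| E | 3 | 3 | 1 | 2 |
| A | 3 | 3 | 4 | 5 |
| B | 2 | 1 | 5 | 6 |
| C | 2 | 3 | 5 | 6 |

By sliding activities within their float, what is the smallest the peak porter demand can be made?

7

Schedule D@1, E@1, A@4, B@5, C@5: s1:7  s2:7  s3:7  s4:7  s5:7  s6:7  s7:0 — peak 7.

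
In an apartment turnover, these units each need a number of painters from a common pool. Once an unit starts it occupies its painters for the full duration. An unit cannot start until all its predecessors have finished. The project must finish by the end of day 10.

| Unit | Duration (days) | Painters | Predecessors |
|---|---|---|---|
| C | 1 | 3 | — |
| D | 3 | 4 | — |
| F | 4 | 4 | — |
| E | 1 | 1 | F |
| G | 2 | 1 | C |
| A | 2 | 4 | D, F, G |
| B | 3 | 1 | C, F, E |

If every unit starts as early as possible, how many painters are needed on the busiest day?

11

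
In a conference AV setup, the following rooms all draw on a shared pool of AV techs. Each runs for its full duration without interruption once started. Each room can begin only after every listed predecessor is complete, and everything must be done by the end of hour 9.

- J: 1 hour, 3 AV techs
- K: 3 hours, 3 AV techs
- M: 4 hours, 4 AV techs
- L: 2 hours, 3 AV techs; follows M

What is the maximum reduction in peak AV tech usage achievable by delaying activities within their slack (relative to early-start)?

Early-start peak: h1:10  h2:7  h3:7  h4:4  h5:3  h6:3  h7:0  h8:0  h9:0 ⇒ 10.
Leveled (J@1, K@1, M@4, L@8): h1:6  h2:3  h3:3  h4:4  h5:4  h6:4  h7:4  h8:3  h9:3 ⇒ 6.
Reduction 10 − 6 = 4.

4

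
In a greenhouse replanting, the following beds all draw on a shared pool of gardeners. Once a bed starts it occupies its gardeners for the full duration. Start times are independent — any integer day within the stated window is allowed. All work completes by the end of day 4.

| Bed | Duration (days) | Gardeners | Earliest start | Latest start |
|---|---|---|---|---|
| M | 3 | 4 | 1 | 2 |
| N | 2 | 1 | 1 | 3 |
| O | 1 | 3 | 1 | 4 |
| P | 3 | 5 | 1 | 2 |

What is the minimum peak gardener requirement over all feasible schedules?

10

Early-start (M@1, N@1, O@1, P@1) gives peak 13: d1:13  d2:10  d3:9  d4:0.
Shift P→2.
Schedule M@1, N@1, O@1, P@2: d1:8  d2:10  d3:9  d4:5 — peak 10.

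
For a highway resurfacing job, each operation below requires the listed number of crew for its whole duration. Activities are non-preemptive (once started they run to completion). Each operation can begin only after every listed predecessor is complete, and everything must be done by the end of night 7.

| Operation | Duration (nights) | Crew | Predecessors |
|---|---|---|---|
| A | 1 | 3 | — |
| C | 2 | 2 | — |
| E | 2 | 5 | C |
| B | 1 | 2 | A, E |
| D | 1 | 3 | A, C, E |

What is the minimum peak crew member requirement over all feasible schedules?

Schedule A@1, C@1, E@3, B@5, D@5: n1:5  n2:2  n3:5  n4:5  n5:5  n6:0  n7:0 — peak 5.

5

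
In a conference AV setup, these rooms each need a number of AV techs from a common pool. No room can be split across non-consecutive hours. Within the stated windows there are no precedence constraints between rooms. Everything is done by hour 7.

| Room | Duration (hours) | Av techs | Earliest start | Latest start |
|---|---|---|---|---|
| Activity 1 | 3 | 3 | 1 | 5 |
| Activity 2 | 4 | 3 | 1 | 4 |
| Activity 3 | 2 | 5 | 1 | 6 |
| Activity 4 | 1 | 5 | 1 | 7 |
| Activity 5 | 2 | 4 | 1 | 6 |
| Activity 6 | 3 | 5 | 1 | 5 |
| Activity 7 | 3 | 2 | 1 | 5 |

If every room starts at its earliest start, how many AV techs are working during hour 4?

At early start, hour 4 has: Activity 2.
Demand: 3 = 3.

3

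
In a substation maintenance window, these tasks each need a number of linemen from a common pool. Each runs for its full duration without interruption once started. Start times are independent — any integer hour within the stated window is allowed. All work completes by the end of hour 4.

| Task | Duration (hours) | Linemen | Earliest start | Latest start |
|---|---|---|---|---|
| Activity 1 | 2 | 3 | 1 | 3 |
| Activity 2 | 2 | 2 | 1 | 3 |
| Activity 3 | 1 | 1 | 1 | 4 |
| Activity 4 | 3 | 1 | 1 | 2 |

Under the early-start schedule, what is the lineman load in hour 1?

At early start, hour 1 has: Activity 1, Activity 2, Activity 3, Activity 4.
Demand: 3 + 2 + 1 + 1 = 7.

7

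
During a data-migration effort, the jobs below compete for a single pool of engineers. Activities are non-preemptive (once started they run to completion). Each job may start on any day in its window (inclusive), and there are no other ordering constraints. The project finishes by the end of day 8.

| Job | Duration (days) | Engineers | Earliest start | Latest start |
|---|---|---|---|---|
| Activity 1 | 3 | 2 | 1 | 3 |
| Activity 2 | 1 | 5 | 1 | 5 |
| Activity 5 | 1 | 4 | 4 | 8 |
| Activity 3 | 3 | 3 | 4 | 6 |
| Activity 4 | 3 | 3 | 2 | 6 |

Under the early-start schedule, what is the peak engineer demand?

10

Early-start schedule: Activity 1@1, Activity 2@1, Activity 5@4, Activity 3@4, Activity 4@2.
Load per day: day 1: 7, day 2: 5, day 3: 5, day 4: 10, day 5: 3, day 6: 3, day 7: 0, day 8: 0.
Peak is 10.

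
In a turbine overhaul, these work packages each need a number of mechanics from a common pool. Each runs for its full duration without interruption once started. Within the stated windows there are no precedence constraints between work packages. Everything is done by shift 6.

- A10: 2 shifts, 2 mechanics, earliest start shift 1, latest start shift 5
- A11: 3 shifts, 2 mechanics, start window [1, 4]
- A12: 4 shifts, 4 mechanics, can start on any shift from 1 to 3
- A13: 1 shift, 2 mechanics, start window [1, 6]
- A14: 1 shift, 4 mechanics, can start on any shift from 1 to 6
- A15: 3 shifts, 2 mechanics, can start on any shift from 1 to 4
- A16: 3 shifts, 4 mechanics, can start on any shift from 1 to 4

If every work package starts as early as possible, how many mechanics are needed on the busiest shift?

Early-start schedule: A10@1, A11@1, A12@1, A13@1, A14@1, A15@1, A16@1.
Load per shift: shift 1: 20, shift 2: 14, shift 3: 12, shift 4: 4, shift 5: 0, shift 6: 0.
Peak is 20.

20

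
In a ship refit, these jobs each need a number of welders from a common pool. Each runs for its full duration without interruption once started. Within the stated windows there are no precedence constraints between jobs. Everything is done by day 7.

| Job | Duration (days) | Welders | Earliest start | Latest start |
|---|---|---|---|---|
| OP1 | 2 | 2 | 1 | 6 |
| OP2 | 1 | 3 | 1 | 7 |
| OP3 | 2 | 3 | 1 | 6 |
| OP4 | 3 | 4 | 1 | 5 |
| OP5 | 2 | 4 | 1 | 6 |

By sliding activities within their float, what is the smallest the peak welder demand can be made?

6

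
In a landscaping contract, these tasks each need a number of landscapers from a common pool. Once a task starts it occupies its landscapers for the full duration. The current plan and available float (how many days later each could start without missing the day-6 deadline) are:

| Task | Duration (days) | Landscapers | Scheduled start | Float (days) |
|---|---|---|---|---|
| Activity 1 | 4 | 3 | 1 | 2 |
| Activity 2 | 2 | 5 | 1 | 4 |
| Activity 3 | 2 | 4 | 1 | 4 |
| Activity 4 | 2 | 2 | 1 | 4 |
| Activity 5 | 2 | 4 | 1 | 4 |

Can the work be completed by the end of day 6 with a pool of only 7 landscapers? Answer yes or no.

Schedule Activity 1@1, Activity 2@5, Activity 3@1, Activity 4@5, Activity 5@3: d1:7  d2:7  d3:7  d4:7  d5:7  d6:7 — peak 7 ≤ 7.

yes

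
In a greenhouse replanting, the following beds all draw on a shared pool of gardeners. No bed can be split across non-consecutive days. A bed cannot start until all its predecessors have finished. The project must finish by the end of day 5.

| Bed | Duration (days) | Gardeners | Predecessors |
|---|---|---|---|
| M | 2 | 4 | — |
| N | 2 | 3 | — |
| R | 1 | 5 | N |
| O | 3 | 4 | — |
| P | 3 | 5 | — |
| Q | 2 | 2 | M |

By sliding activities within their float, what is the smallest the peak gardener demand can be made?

Early-start (M@1, N@1, R@3, O@1, P@1, Q@3) gives peak 16: d1:16  d2:16  d3:16  d4:2  d5:0.
Shift R→5, P→3.
Schedule M@1, N@1, R@5, O@1, P@3, Q@3: d1:11  d2:11  d3:11  d4:7  d5:10 — peak 11.

11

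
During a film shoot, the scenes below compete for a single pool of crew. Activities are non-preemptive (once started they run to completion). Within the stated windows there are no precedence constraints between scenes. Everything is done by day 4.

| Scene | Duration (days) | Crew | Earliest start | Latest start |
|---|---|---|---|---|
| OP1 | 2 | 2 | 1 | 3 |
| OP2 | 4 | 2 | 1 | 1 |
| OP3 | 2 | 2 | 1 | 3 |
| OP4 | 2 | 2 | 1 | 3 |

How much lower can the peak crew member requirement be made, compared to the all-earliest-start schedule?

Early-start peak: d1:8  d2:8  d3:2  d4:2 ⇒ 8.
Leveled (OP1@1, OP2@1, OP3@1, OP4@3): d1:6  d2:6  d3:4  d4:4 ⇒ 6.
Reduction 8 − 6 = 2.

2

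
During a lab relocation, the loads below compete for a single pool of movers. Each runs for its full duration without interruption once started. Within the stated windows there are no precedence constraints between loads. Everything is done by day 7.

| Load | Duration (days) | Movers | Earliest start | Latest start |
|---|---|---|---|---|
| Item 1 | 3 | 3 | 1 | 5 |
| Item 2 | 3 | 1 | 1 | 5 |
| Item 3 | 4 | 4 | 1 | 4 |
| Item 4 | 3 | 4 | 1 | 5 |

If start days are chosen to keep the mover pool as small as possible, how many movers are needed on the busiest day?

Early-start (Item 1@1, Item 2@1, Item 3@1, Item 4@1) gives peak 12: d1:12  d2:12  d3:12  d4:4  d5:0  d6:0  d7:0.
Shift Item 2→4, Item 4→5.
Schedule Item 1@1, Item 2@4, Item 3@1, Item 4@5: d1:7  d2:7  d3:7  d4:5  d5:5  d6:5  d7:4 — peak 7.

7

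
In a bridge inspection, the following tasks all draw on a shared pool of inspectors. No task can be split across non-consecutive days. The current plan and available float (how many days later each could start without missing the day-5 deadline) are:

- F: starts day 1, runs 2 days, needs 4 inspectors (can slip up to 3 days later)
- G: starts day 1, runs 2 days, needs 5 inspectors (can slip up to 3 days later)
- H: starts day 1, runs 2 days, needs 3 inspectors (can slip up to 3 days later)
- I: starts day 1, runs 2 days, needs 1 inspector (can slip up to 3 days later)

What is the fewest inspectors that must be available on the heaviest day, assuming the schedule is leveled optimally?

7

Early-start (F@1, G@1, H@1, I@1) gives peak 13: d1:13  d2:13  d3:0  d4:0  d5:0.
Shift G→3, I→3.
Schedule F@1, G@3, H@1, I@3: d1:7  d2:7  d3:6  d4:6  d5:0 — peak 7.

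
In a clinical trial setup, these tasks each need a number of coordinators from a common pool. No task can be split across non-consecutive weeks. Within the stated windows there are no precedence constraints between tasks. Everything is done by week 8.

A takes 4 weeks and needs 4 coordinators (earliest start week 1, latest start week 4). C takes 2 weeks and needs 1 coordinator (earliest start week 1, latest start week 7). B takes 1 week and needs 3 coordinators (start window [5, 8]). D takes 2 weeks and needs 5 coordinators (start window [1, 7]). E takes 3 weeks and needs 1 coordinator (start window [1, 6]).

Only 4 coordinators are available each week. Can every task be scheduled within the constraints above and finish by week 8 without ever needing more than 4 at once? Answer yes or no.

no

Total coordinator-weeks = 34; over 8 weeks the average is 34/8 > 4, so some week must exceed 4.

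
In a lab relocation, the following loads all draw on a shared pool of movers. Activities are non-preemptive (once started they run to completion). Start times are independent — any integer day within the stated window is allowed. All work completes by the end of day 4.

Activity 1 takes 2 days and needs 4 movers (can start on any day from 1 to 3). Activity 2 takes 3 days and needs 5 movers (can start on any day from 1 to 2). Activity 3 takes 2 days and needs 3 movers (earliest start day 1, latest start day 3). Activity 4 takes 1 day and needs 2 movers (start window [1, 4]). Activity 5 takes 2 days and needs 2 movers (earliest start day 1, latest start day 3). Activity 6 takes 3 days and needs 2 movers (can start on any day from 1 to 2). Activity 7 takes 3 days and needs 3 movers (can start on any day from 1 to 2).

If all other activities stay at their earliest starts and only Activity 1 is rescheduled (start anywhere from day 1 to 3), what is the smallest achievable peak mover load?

Activity 1@1: d1:21  d2:19  d3:10  d4:0 → peak 21
Activity 1@2: d1:17  d2:19  d3:14  d4:0 → peak 19
Activity 1@3: d1:17  d2:15  d3:14  d4:4 → peak 17
Best is Activity 1@3, peak 17.

17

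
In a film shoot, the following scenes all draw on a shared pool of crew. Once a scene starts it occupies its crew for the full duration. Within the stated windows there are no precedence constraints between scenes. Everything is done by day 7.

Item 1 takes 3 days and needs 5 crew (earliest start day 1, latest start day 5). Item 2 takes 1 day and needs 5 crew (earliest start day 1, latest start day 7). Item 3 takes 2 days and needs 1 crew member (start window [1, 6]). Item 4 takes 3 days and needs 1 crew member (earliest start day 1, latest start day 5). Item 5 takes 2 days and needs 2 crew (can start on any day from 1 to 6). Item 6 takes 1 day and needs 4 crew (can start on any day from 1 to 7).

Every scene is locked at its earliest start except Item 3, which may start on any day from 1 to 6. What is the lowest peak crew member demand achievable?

17

Item 3@1: d1:18  d2:9  d3:6  d4:0  d5:0  d6:0  d7:0 → peak 18
Item 3@2: d1:17  d2:9  d3:7  d4:0  d5:0  d6:0  d7:0 → peak 17
Item 3@3: d1:17  d2:8  d3:7  d4:1  d5:0  d6:0  d7:0 → peak 17
Item 3@4: d1:17  d2:8  d3:6  d4:1  d5:1  d6:0  d7:0 → peak 17
Item 3@5: d1:17  d2:8  d3:6  d4:0  d5:1  d6:1  d7:0 → peak 17
Item 3@6: d1:17  d2:8  d3:6  d4:0  d5:0  d6:1  d7:1 → peak 17
Best is Item 3@2, peak 17.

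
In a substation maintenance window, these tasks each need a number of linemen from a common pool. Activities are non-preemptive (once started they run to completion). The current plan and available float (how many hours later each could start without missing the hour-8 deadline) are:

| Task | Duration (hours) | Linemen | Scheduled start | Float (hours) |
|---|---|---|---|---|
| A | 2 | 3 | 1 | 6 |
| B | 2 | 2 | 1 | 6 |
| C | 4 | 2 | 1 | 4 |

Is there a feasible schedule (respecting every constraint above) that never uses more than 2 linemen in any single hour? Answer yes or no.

Total lineman-hours = 18; over 8 hours the average is 18/8 > 2, so some hour must exceed 2.

no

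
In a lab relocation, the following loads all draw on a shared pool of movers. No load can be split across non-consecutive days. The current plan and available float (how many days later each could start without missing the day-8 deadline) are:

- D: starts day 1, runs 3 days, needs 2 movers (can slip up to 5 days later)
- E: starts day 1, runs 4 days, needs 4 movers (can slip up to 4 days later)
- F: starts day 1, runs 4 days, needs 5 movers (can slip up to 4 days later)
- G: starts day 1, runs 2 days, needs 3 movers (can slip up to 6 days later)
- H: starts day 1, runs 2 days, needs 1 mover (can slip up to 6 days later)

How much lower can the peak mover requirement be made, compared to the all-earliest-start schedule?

Early-start peak: d1:15  d2:15  d3:11  d4:9  d5:0  d6:0  d7:0  d8:0 ⇒ 15.
Leveled (D@1, E@5, F@1, G@5, H@7): d1:7  d2:7  d3:7  d4:5  d5:7  d6:7  d7:5  d8:5 ⇒ 7.
Reduction 15 − 7 = 8.

8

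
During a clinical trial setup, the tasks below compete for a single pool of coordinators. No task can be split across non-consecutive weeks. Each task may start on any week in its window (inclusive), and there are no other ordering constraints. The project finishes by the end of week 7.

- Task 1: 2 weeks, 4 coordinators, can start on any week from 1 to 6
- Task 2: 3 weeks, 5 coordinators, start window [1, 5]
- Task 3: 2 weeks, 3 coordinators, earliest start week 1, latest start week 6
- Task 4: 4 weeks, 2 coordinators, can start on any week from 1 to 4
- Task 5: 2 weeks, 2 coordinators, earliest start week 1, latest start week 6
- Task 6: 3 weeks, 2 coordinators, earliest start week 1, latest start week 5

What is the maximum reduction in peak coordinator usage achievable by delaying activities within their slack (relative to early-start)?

11

Early-start peak: w1:18  w2:18  w3:9  w4:2  w5:0  w6:0  w7:0 ⇒ 18.
Leveled (Task 1@1, Task 2@3, Task 3@6, Task 4@1, Task 5@6, Task 6@5): w1:6  w2:6  w3:7  w4:7  w5:7  w6:7  w7:7 ⇒ 7.
Reduction 18 − 7 = 11.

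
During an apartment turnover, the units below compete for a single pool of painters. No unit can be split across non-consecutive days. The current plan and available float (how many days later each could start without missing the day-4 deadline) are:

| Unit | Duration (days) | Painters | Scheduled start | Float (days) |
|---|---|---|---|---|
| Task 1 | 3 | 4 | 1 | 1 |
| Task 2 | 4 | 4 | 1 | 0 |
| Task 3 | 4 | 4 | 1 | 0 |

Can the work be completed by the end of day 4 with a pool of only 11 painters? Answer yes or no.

no

The minimum achievable peak is 12; 11 < 12, so no feasible schedule stays within the cap.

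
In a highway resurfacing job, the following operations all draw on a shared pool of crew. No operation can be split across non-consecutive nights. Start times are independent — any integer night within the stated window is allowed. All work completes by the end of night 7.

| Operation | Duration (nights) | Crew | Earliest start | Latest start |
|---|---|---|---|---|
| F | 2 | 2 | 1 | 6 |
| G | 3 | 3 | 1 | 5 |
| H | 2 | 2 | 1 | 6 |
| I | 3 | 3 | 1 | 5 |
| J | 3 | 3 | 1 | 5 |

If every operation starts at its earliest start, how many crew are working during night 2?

13

At early start, night 2 has: F, G, H, I, J.
Demand: 2 + 3 + 2 + 3 + 3 = 13.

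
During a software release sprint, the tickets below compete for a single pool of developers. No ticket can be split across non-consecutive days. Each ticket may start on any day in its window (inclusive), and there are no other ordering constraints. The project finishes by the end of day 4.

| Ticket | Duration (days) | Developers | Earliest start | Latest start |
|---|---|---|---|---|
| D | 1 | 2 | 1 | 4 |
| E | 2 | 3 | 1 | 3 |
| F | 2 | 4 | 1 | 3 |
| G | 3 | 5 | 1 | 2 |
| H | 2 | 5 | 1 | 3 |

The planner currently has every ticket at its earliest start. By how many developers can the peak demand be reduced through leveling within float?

7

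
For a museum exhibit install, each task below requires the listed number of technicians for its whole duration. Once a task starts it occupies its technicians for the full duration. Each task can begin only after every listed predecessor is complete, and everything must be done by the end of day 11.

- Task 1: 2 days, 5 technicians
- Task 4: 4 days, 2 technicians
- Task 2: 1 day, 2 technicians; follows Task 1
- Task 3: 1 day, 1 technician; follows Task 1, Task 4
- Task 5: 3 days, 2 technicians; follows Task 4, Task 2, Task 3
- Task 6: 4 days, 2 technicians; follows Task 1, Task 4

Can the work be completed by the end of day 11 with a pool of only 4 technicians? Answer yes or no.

no

The minimum achievable peak is 5; 4 < 5, so no feasible schedule stays within the cap.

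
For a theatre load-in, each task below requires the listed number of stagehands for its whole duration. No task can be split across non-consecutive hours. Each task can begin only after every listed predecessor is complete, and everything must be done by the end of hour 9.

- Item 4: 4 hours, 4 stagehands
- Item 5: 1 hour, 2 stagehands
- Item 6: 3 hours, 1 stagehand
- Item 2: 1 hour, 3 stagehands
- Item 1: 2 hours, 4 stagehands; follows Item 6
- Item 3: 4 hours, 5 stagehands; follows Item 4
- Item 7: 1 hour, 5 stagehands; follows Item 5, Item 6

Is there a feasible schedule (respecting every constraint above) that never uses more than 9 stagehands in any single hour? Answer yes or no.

Schedule Item 4@1, Item 5@1, Item 6@1, Item 2@2, Item 1@4, Item 3@5, Item 7@9: h1:7  h2:8  h3:5  h4:8  h5:9  h6:5  h7:5  h8:5  h9:5 — peak 9 ≤ 9.

yes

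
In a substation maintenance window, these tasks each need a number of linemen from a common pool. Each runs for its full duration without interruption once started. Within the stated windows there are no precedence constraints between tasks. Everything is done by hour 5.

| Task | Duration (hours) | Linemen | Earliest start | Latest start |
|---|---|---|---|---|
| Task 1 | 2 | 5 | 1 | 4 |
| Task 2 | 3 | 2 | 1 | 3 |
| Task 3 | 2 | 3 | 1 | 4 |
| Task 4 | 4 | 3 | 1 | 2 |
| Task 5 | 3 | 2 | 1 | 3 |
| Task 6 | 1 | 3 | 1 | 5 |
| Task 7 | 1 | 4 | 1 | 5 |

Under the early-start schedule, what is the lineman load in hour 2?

15

At early start, hour 2 has: Task 1, Task 2, Task 3, Task 4, Task 5.
Demand: 5 + 2 + 3 + 3 + 2 = 15.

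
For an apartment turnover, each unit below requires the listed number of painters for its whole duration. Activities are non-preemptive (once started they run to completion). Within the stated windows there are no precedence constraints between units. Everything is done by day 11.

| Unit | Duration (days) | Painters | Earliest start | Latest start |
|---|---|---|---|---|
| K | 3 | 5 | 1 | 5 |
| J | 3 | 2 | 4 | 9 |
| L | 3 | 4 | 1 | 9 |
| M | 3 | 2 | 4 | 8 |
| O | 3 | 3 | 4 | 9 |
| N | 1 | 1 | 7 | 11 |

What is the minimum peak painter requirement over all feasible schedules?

6

Early-start (K@1, J@4, L@1, M@4, O@4, N@7) gives peak 9: d1:9  d2:9  d3:9  d4:7  d5:7  d6:7  d7:1  d8:0  d9:0  d10:0  d11:0.
Shift L→4, M→7, O→7.
Schedule K@1, J@4, L@4, M@7, O@7, N@7: d1:5  d2:5  d3:5  d4:6  d5:6  d6:6  d7:6  d8:5  d9:5  d10:0  d11:0 — peak 6.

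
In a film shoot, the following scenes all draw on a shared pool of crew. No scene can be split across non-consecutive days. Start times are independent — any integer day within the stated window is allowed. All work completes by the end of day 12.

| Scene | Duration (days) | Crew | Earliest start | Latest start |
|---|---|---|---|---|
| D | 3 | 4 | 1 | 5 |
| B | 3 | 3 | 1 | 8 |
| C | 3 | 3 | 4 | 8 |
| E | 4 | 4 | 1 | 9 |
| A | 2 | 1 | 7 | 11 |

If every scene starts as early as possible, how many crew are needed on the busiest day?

Early-start schedule: D@1, B@1, C@4, E@1, A@7.
Load per day: day 1: 11, day 2: 11, day 3: 11, day 4: 7, day 5: 3, day 6: 3, day 7: 1, day 8: 1, day 9: 0, day 10: 0, day 11: 0, day 12: 0.
Peak is 11.

11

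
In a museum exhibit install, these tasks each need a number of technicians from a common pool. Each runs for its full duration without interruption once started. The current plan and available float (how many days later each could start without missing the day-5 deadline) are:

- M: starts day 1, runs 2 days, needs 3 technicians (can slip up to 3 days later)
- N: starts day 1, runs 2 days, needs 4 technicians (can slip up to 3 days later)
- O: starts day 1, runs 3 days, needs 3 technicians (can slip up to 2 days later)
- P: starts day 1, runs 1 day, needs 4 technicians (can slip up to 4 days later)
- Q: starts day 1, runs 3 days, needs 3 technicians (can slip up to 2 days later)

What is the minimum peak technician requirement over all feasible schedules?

Early-start (M@1, N@1, O@1, P@1, Q@1) gives peak 17: d1:17  d2:13  d3:6  d4:0  d5:0.
Shift N→4, P→4.
Schedule M@1, N@4, O@1, P@4, Q@1: d1:9  d2:9  d3:6  d4:8  d5:4 — peak 9.

9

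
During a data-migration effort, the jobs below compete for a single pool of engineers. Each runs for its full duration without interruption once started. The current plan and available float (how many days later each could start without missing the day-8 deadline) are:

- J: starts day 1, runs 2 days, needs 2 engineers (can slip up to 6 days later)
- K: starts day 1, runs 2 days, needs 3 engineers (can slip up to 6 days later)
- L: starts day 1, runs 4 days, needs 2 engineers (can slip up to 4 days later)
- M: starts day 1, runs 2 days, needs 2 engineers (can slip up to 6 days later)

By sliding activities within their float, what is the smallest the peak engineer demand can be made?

Early-start (J@1, K@1, L@1, M@1) gives peak 9: d1:9  d2:9  d3:2  d4:2  d5:0  d6:0  d7:0  d8:0.
Shift K→3, L→5.
Schedule J@1, K@3, L@5, M@1: d1:4  d2:4  d3:3  d4:3  d5:2  d6:2  d7:2  d8:2 — peak 4.

4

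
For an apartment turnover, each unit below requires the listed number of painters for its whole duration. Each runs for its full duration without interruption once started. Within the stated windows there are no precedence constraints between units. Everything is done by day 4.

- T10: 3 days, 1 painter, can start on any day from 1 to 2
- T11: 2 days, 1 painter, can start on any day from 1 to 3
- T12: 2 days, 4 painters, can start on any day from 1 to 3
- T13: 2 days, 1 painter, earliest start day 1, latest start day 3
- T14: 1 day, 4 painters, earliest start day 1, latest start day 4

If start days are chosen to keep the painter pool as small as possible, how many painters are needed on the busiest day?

6

Early-start (T10@1, T11@1, T12@1, T13@1, T14@1) gives peak 11: d1:11  d2:7  d3:1  d4:0.
Shift T13→3, T14→3.
Schedule T10@1, T11@1, T12@1, T13@3, T14@3: d1:6  d2:6  d3:6  d4:1 — peak 6.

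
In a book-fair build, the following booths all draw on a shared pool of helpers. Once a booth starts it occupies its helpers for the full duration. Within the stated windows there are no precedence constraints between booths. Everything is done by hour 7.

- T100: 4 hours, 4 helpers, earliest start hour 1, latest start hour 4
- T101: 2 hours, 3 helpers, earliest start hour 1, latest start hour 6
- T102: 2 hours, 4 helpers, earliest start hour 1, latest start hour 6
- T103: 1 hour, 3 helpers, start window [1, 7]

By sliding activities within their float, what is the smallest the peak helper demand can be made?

7

Early-start (T100@1, T101@1, T102@1, T103@1) gives peak 14: h1:14  h2:11  h3:4  h4:4  h5:0  h6:0  h7:0.
Shift T102→5, T103→3.
Schedule T100@1, T101@1, T102@5, T103@3: h1:7  h2:7  h3:7  h4:4  h5:4  h6:4  h7:0 — peak 7.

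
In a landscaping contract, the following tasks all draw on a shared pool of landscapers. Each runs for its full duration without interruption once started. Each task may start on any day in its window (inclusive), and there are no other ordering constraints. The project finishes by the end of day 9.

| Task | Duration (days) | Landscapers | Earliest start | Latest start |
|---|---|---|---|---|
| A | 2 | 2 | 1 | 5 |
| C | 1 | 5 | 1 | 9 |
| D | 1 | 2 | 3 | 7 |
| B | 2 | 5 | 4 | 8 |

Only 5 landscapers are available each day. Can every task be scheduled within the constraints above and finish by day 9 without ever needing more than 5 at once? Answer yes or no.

Schedule A@1, C@3, D@4, B@5: d1:2  d2:2  d3:5  d4:2  d5:5  d6:5  d7:0  d8:0  d9:0 — peak 5 ≤ 5.

yes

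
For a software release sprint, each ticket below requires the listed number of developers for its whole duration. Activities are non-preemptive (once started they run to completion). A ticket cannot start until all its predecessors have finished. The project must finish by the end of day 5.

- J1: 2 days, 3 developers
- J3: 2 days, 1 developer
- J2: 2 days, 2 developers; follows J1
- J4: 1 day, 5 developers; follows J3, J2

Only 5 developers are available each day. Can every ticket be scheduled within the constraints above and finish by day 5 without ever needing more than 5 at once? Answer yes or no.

yes

Schedule J1@1, J3@1, J2@3, J4@5: d1:4  d2:4  d3:2  d4:2  d5:5 — peak 5 ≤ 5.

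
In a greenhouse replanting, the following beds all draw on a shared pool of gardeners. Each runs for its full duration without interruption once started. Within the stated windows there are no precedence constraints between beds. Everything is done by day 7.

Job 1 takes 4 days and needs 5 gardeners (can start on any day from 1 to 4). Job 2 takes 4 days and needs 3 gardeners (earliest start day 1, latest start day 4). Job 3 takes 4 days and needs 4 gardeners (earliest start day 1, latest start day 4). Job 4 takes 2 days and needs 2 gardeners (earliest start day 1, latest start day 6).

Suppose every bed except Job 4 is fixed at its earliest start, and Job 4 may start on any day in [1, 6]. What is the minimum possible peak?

Job 4@1: d1:14  d2:14  d3:12  d4:12  d5:0  d6:0  d7:0 → peak 14
Job 4@2: d1:12  d2:14  d3:14  d4:12  d5:0  d6:0  d7:0 → peak 14
Job 4@3: d1:12  d2:12  d3:14  d4:14  d5:0  d6:0  d7:0 → peak 14
Job 4@4: d1:12  d2:12  d3:12  d4:14  d5:2  d6:0  d7:0 → peak 14
Job 4@5: d1:12  d2:12  d3:12  d4:12  d5:2  d6:2  d7:0 → peak 12
Job 4@6: d1:12  d2:12  d3:12  d4:12  d5:0  d6:2  d7:2 → peak 12
Best is Job 4@5, peak 12.

12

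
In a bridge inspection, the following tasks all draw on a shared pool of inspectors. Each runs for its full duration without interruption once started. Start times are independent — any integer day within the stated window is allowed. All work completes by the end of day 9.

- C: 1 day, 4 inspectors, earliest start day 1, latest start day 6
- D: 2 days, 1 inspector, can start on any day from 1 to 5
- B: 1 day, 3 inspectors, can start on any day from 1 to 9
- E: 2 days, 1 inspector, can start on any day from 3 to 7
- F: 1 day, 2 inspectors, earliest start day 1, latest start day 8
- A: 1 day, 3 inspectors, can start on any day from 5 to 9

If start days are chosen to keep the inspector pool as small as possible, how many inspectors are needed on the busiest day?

Early-start (C@1, D@1, B@1, E@3, F@1, A@5) gives peak 10: d1:10  d2:1  d3:1  d4:1  d5:3  d6:0  d7:0  d8:0  d9:0.
Shift D→2, B→2, F→3.
Schedule C@1, D@2, B@2, E@3, F@3, A@5: d1:4  d2:4  d3:4  d4:1  d5:3  d6:0  d7:0  d8:0  d9:0 — peak 4.

4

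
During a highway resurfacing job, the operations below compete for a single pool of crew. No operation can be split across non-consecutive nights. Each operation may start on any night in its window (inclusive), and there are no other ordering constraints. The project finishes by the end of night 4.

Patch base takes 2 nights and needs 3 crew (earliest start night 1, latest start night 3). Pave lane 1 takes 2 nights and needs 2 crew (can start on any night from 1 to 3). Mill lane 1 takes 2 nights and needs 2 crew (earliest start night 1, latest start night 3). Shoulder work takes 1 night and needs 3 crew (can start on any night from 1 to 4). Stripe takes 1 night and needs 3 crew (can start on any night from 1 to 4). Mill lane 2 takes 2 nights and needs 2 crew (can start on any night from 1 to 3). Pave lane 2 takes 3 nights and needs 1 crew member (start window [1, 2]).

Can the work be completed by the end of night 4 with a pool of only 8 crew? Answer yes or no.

yes

Schedule Patch base@1, Pave lane 1@2, Mill lane 1@3, Shoulder work@1, Stripe@4, Mill lane 2@3, Pave lane 2@1: n1:7  n2:6  n3:7  n4:7 — peak 7 ≤ 8.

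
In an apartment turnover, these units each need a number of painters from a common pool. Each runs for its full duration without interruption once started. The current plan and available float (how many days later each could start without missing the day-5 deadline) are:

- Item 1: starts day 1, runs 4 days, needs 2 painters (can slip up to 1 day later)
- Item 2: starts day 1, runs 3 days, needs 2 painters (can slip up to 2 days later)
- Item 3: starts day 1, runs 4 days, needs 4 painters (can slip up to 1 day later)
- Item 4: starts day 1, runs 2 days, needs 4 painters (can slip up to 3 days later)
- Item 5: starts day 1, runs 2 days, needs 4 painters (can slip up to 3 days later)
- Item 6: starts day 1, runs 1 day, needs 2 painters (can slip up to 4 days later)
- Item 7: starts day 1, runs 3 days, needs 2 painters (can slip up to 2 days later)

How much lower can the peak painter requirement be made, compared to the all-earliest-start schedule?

8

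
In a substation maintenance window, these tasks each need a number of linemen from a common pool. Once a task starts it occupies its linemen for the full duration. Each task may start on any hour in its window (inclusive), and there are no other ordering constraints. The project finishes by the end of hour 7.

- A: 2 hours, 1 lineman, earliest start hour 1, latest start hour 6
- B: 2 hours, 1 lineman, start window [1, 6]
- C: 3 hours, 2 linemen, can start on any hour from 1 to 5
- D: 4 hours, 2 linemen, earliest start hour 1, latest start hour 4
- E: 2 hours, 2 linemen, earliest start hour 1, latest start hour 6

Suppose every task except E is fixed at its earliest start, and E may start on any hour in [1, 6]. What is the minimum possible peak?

6

E@1: h1:8  h2:8  h3:4  h4:2  h5:0  h6:0  h7:0 → peak 8
E@2: h1:6  h2:8  h3:6  h4:2  h5:0  h6:0  h7:0 → peak 8
E@3: h1:6  h2:6  h3:6  h4:4  h5:0  h6:0  h7:0 → peak 6
E@4: h1:6  h2:6  h3:4  h4:4  h5:2  h6:0  h7:0 → peak 6
E@5: h1:6  h2:6  h3:4  h4:2  h5:2  h6:2  h7:0 → peak 6
E@6: h1:6  h2:6  h3:4  h4:2  h5:0  h6:2  h7:2 → peak 6
Best is E@3, peak 6.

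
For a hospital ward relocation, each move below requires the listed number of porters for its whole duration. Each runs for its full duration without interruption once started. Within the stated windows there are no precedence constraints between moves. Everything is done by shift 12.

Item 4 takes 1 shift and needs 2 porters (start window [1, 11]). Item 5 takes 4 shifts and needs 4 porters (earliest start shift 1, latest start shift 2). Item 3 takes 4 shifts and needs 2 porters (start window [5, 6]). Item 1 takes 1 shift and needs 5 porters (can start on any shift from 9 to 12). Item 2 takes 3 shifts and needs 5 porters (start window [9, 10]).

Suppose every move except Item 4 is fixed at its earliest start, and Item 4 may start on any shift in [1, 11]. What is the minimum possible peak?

10

Item 4@1: s1:6  s2:4  s3:4  s4:4  s5:2  s6:2  s7:2  s8:2  s9:10  s10:5  s11:5  s12:0 → peak 10
Item 4@2: s1:4  s2:6  s3:4  s4:4  s5:2  s6:2  s7:2  s8:2  s9:10  s10:5  s11:5  s12:0 → peak 10
Item 4@3: s1:4  s2:4  s3:6  s4:4  s5:2  s6:2  s7:2  s8:2  s9:10  s10:5  s11:5  s12:0 → peak 10
Item 4@4: s1:4  s2:4  s3:4  s4:6  s5:2  s6:2  s7:2  s8:2  s9:10  s10:5  s11:5  s12:0 → peak 10
Item 4@5: s1:4  s2:4  s3:4  s4:4  s5:4  s6:2  s7:2  s8:2  s9:10  s10:5  s11:5  s12:0 → peak 10
Item 4@6: s1:4  s2:4  s3:4  s4:4  s5:2  s6:4  s7:2  s8:2  s9:10  s10:5  s11:5  s12:0 → peak 10
Item 4@7: s1:4  s2:4  s3:4  s4:4  s5:2  s6:2  s7:4  s8:2  s9:10  s10:5  s11:5  s12:0 → peak 10
Item 4@8: s1:4  s2:4  s3:4  s4:4  s5:2  s6:2  s7:2  s8:4  s9:10  s10:5  s11:5  s12:0 → peak 10
Item 4@9: s1:4  s2:4  s3:4  s4:4  s5:2  s6:2  s7:2  s8:2  s9:12  s10:5  s11:5  s12:0 → peak 12
Item 4@10: s1:4  s2:4  s3:4  s4:4  s5:2  s6:2  s7:2  s8:2  s9:10  s10:7  s11:5  s12:0 → peak 10
Item 4@11: s1:4  s2:4  s3:4  s4:4  s5:2  s6:2  s7:2  s8:2  s9:10  s10:5  s11:7  s12:0 → peak 10
Best is Item 4@1, peak 10.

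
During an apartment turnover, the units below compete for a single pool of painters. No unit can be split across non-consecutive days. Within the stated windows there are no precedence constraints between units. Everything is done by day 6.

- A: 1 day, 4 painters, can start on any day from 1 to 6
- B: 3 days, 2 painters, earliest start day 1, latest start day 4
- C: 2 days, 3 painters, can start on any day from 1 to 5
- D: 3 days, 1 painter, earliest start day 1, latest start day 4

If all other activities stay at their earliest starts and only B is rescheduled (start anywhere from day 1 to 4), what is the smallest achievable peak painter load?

8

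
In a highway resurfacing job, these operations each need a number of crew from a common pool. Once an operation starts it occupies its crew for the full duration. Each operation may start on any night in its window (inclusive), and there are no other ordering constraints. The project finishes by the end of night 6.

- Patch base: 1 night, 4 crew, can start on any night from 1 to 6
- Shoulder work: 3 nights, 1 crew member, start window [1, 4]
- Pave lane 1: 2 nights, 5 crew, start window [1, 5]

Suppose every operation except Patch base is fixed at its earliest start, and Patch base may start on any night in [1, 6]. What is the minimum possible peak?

Patch base@1: n1:10  n2:6  n3:1  n4:0  n5:0  n6:0 → peak 10
Patch base@2: n1:6  n2:10  n3:1  n4:0  n5:0  n6:0 → peak 10
Patch base@3: n1:6  n2:6  n3:5  n4:0  n5:0  n6:0 → peak 6
Patch base@4: n1:6  n2:6  n3:1  n4:4  n5:0  n6:0 → peak 6
Patch base@5: n1:6  n2:6  n3:1  n4:0  n5:4  n6:0 → peak 6
Patch base@6: n1:6  n2:6  n3:1  n4:0  n5:0  n6:4 → peak 6
Best is Patch base@3, peak 6.

6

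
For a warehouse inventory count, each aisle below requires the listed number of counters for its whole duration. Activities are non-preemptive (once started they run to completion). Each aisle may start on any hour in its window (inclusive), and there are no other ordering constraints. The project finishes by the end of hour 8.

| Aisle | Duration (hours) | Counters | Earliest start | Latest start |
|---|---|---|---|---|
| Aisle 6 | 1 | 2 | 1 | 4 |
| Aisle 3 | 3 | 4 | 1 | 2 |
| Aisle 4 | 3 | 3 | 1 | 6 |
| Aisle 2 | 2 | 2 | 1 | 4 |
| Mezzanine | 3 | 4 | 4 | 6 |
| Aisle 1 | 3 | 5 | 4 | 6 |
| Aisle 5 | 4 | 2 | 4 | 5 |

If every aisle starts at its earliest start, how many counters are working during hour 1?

11

At early start, hour 1 has: Aisle 6, Aisle 3, Aisle 4, Aisle 2.
Demand: 2 + 4 + 3 + 2 = 11.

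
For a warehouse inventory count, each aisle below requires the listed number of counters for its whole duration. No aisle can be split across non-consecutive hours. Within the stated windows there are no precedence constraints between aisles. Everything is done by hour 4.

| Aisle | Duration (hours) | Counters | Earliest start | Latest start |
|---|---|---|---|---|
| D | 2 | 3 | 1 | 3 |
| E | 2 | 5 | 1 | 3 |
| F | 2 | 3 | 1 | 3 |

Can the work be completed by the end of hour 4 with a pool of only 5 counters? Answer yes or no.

Total counter-hours = 22; over 4 hours the average is 22/4 > 5, so some hour must exceed 5.

no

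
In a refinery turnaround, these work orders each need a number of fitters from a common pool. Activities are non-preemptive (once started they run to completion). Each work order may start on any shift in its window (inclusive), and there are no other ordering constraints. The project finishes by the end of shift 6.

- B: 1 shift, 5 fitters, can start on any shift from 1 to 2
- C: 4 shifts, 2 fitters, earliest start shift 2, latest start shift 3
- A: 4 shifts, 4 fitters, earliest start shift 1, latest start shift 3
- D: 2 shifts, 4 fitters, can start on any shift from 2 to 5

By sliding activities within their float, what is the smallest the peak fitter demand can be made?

Early-start (B@1, C@2, A@1, D@2) gives peak 10: s1:9  s2:10  s3:10  s4:6  s5:2  s6:0.
Shift D→5.
Schedule B@1, C@2, A@1, D@5: s1:9  s2:6  s3:6  s4:6  s5:6  s6:4 — peak 9.

9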